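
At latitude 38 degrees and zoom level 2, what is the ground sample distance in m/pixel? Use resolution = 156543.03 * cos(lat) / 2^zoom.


res = 156543.03 * cos(38) / 2^2 = 156543.03 * 0.78801075 / 4 = 30839.4 m/pixel

30839.4 m/pixel


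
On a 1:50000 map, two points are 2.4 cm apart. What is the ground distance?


ground = 2.4 cm * 50000 / 100 = 1200.0 m = 1.2 km

1.2 km


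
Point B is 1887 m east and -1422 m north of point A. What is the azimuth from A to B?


az = atan2(1887, -1422) = 127.0 deg
adjusted to 0-360: 127.0 degrees

127.0 degrees


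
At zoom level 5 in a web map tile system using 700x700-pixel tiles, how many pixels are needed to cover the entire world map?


tiles per axis = 2^5 = 32
total tiles = 32^2 = 1024
pixels per axis = 32 * 700 = 22400
total pixels = 22400^2 = 501760000

501760000 pixels


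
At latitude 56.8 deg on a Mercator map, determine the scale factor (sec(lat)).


SF = 1 / cos(56.8) = 1 / 0.547563 = 1.826

1.826


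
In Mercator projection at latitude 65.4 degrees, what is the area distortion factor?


area_distortion = 1/cos^2(65.4) = 5.771

5.771


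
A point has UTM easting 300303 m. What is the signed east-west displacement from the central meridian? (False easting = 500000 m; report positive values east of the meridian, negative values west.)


displacement = 300303 - 500000 = -199697 m

-199697 m


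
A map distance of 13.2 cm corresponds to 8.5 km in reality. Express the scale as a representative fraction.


ground = 8.5 km = 850000 cm; RF denominator = ground / map = 850000 / 13.2 ≈ 64394; RF = 1:64394

1:64394


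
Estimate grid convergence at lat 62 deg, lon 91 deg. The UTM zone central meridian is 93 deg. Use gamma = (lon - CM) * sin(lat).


gamma = (91 - 93) * sin(62) = -2 * 0.882948 = -1.766 degrees

-1.766 degrees


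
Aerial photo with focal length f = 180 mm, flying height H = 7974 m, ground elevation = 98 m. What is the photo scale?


scale = f / (H - h) = 180 mm / 7876 m = 180 / 7876000 = 1:43756

1:43756


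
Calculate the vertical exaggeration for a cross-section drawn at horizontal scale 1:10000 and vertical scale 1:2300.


VE = horizontal_scale / vertical_scale = 10000 / 2300 ≈ 4.3

4.3x


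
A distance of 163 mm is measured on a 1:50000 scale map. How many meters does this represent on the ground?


ground = 163 mm * 50000 / 1000 = 8150.0 m

8150.0 m


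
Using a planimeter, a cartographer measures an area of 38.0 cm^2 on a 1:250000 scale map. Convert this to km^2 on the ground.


ground_area = 38.0 * (250000/100)^2 = 237500000.0 m^2 = 237.5 km^2

237.5 km^2


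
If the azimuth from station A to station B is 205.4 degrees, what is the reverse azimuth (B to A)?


back azimuth = (205.4 + 180) mod 360 = 25.4 degrees

25.4 degrees


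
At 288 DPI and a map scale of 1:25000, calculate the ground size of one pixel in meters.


pixel_cm = 2.54 / 288 ≈ 0.008819 cm
ground = pixel_cm * 25000 / 100 = 2.54 * 25000 / (288 * 100) = 63500 / 28800 ≈ 2.2 m

2.2 m


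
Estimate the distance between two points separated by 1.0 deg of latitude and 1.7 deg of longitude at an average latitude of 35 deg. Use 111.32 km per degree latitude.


dlat_km = 1.0 * 111.32 = 111.32
dlon_km = 1.7 * 111.32 * cos(35) ≈ 155.02
dist = sqrt(111.32^2 + 155.02^2) ≈ 190.8 km

190.8 km


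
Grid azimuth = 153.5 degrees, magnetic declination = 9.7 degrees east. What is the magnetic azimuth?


magnetic azimuth = grid azimuth - declination (east +ve)
mag_az = 153.5 - 9.7 = 143.8 degrees

143.8 degrees


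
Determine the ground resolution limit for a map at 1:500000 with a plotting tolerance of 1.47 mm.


ground = 1.47 mm * 500000 / 1000 = 735.0 m

735.0 m


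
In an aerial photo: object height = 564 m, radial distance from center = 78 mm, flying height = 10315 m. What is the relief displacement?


d = h * r / H = 564 * 78 / 10315 = 4.26 mm

4.26 mm


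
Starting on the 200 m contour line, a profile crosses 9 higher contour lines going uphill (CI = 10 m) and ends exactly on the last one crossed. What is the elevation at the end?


elevation = 200 + 9 * 10 = 290 m

290 m


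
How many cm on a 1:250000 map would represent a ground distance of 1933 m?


map_cm = 1933 * 100 / 250000 = 0.7732 cm ≈ 0.77 cm

0.77 cm


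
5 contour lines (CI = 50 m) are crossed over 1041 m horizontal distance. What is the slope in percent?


elevation change = 5 * 50 = 250 m
slope = 250 / 1041 * 100 = 24.0%

24.0%


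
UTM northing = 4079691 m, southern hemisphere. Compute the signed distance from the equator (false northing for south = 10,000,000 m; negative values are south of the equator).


For southern: actual = 4079691 - 10000000 = -5920309 m

-5920309 m


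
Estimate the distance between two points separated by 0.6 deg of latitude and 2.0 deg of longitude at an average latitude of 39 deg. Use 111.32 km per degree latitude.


dlat_km = 0.6 * 111.32 = 66.792
dlon_km = 2.0 * 111.32 * cos(39) ≈ 173.024
dist = sqrt(66.792^2 + 173.024^2) ≈ 185.5 km

185.5 km


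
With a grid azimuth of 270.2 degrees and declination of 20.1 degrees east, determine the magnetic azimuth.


magnetic azimuth = grid azimuth - declination (east +ve)
mag_az = 270.2 - 20.1 = 250.1 degrees

250.1 degrees


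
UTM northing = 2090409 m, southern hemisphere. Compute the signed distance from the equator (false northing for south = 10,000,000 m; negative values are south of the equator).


For southern: actual = 2090409 - 10000000 = -7909591 m

-7909591 m


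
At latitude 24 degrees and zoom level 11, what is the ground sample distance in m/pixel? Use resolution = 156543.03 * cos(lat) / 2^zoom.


res = 156543.03 * cos(24) / 2^11 = 156543.03 * 0.91354546 / 2048 = 69.83 m/pixel

69.83 m/pixel


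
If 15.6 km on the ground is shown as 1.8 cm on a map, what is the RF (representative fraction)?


ground = 15.6 km = 1560000 cm; RF denominator = ground / map = 1560000 / 1.8 ≈ 866667; RF = 1:866667

1:866667


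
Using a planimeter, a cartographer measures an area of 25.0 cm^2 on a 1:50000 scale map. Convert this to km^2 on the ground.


ground_area = 25.0 * (50000/100)^2 = 6250000.0 m^2 = 6.25 km^2

6.25 km^2


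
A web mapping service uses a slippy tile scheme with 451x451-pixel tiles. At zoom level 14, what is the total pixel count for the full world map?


tiles per axis = 2^14 = 16384
total tiles = 16384^2 = 268435456
pixels per axis = 16384 * 451 = 7389184
total pixels = 7389184^2 = 54600040185856

54600040185856 pixels


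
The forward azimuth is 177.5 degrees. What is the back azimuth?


back azimuth = (177.5 + 180) mod 360 = 357.5 degrees

357.5 degrees


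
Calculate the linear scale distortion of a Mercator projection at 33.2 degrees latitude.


SF = 1 / cos(33.2) = 1 / 0.836764 = 1.195

1.195


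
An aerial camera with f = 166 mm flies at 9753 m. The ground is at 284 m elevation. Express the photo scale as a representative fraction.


scale = f / (H - h) = 166 mm / 9469 m = 166 / 9469000 = 1:57042

1:57042


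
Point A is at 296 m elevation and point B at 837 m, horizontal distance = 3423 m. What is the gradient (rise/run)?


gradient = (837 - 296) / 3423 = 541 / 3423 = 0.158

0.158


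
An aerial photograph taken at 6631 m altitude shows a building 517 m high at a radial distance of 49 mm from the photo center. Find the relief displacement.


d = h * r / H = 517 * 49 / 6631 = 3.82 mm

3.82 mm


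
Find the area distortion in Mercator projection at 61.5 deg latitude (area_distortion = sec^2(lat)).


area_distortion = 1/cos^2(61.5) = 4.392

4.392


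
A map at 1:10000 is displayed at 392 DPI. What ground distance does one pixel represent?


pixel_cm = 2.54 / 392 ≈ 0.00648 cm
ground = pixel_cm * 10000 / 100 = 2.54 * 10000 / (392 * 100) = 25400 / 39200 ≈ 0.65 m

0.65 m


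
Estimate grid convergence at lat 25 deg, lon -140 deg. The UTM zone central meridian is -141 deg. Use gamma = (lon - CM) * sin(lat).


gamma = (-140 - -141) * sin(25) = 1 * 0.422618 = 0.423 degrees

0.423 degrees


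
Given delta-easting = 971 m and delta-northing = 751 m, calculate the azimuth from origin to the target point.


az = atan2(971, 751) = 52.3 deg
adjusted to 0-360: 52.3 degrees

52.3 degrees


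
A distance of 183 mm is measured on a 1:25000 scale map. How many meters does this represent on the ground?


ground = 183 mm * 25000 / 1000 = 4575.0 m

4575.0 m


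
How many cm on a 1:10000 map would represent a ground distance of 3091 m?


map_cm = 3091 * 100 / 10000 = 30.91 cm

30.91 cm


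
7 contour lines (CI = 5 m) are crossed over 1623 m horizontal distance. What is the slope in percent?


elevation change = 7 * 5 = 35 m
slope = 35 / 1623 * 100 = 2.2%

2.2%


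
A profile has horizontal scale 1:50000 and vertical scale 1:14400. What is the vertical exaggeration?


VE = horizontal_scale / vertical_scale = 50000 / 14400 ≈ 3.5

3.5x


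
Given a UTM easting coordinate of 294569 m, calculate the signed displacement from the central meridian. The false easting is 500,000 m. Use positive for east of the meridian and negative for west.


displacement = 294569 - 500000 = -205431 m

-205431 m


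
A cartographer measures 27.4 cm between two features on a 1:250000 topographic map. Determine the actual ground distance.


ground = 27.4 cm * 250000 / 100 = 68500.0 m = 68.5 km

68.5 km


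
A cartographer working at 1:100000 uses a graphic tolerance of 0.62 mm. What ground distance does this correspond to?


ground = 0.62 mm * 100000 / 1000 = 62.0 m

62.0 m


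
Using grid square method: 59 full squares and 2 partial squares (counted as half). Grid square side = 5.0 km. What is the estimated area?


effective squares = 59 + 2 * 0.5 = 60.0
area = 60.0 * 25.0 = 1500.0 km^2

1500.0 km^2


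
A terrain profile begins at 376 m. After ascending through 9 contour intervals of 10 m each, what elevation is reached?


elevation = 376 + 9 * 10 = 466 m

466 m


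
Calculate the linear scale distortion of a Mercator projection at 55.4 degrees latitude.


SF = 1 / cos(55.4) = 1 / 0.567844 = 1.761

1.761


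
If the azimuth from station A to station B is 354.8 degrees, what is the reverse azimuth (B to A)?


back azimuth = (354.8 + 180) mod 360 = 174.8 degrees

174.8 degrees


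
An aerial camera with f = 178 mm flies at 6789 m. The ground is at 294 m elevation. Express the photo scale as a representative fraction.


scale = f / (H - h) = 178 mm / 6495 m = 178 / 6495000 = 1:36489

1:36489


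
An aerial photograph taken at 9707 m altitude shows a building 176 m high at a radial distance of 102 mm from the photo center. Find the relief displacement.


d = h * r / H = 176 * 102 / 9707 = 1.85 mm

1.85 mm


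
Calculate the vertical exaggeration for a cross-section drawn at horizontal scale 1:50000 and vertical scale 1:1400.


VE = horizontal_scale / vertical_scale = 50000 / 1400 ≈ 35.7

35.7x


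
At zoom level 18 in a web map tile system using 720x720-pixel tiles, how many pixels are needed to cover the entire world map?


tiles per axis = 2^18 = 262144
total tiles = 262144^2 = 68719476736
pixels per axis = 262144 * 720 = 188743680
total pixels = 188743680^2 = 35624176739942400

35624176739942400 pixels


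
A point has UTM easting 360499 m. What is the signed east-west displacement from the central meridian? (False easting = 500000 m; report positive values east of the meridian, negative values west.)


displacement = 360499 - 500000 = -139501 m

-139501 m


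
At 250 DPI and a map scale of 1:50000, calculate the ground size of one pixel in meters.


pixel_cm = 2.54 / 250 = 0.01016 cm
ground = pixel_cm * 50000 / 100 = 2.54 * 50000 / (250 * 100) = 127000 / 25000 = 5.08 m

5.08 m


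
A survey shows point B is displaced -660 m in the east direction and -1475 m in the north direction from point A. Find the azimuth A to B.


az = atan2(-660, -1475) = -155.9 deg
adjusted to 0-360: 204.1 degrees

204.1 degrees


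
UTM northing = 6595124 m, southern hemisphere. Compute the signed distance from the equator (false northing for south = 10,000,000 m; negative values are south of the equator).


For southern: actual = 6595124 - 10000000 = -3404876 m

-3404876 m


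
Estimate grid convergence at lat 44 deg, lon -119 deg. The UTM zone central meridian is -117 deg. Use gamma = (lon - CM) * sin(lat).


gamma = (-119 - -117) * sin(44) = -2 * 0.694658 = -1.389 degrees

-1.389 degrees


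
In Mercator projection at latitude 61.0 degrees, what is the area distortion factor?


area_distortion = 1/cos^2(61.0) = 4.255

4.255


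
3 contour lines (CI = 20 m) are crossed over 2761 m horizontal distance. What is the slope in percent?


elevation change = 3 * 20 = 60 m
slope = 60 / 2761 * 100 = 2.2%

2.2%


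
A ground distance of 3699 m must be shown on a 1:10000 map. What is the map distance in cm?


map_cm = 3699 * 100 / 10000 = 36.99 cm

36.99 cm


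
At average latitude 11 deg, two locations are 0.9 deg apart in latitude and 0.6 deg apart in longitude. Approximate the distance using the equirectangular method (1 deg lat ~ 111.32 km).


dlat_km = 0.9 * 111.32 = 100.188
dlon_km = 0.6 * 111.32 * cos(11) ≈ 65.565
dist = sqrt(100.188^2 + 65.565^2) ≈ 119.7 km

119.7 km


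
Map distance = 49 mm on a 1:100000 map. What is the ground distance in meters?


ground = 49 mm * 100000 / 1000 = 4900.0 m

4900.0 m


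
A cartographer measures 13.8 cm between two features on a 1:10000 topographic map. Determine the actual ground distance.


ground = 13.8 cm * 10000 / 100 = 1380.0 m = 1.38 km

1.38 km


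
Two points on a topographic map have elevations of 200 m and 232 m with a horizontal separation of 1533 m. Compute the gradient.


gradient = (232 - 200) / 1533 = 32 / 1533 = 0.0209

0.0209


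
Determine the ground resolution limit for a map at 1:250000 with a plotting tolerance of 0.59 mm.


ground = 0.59 mm * 250000 / 1000 = 147.5 m

147.5 m


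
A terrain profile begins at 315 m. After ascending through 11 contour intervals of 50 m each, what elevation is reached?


elevation = 315 + 11 * 50 = 865 m

865 m


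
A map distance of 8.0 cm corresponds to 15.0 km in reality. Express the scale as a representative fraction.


ground = 15.0 km = 1500000 cm; RF denominator = ground / map = 1500000 / 8.0 = 187500; RF = 1:187500

1:187500


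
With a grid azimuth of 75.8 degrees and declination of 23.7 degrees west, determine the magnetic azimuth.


magnetic azimuth = grid azimuth - declination (east +ve)
mag_az = 75.8 - -23.7 = 99.5 degrees

99.5 degrees


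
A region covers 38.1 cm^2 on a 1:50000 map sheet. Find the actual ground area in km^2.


ground_area = 38.1 * (50000/100)^2 = 9525000.0 m^2 = 9.525 km^2

9.525 km^2


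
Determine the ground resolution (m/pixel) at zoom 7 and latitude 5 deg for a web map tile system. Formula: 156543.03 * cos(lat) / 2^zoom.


res = 156543.03 * cos(5) / 2^7 = 156543.03 * 0.9961947 / 128 = 1218.34 m/pixel

1218.34 m/pixel


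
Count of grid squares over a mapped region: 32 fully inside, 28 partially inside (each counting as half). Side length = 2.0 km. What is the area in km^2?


effective squares = 32 + 28 * 0.5 = 46.0
area = 46.0 * 4.0 = 184.0 km^2

184.0 km^2


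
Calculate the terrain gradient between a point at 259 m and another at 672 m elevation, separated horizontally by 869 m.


gradient = (672 - 259) / 869 = 413 / 869 = 0.4753

0.4753


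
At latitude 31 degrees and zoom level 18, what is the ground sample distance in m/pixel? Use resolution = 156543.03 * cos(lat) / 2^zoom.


res = 156543.03 * cos(31) / 2^18 = 156543.03 * 0.8571673 / 262144 = 0.51 m/pixel

0.51 m/pixel


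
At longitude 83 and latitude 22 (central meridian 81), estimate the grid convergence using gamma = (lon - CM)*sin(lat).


gamma = (83 - 81) * sin(22) = 2 * 0.374607 = 0.749 degrees

0.749 degrees


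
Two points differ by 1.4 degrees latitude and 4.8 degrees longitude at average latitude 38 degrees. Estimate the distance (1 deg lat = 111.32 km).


dlat_km = 1.4 * 111.32 = 155.848
dlon_km = 4.8 * 111.32 * cos(38) ≈ 421.063
dist = sqrt(155.848^2 + 421.063^2) ≈ 449.0 km

449.0 km


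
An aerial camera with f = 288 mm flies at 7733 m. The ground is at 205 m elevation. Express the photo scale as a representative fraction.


scale = f / (H - h) = 288 mm / 7528 m = 288 / 7528000 = 1:26139

1:26139


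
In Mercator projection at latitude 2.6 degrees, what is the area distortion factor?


area_distortion = 1/cos^2(2.6) = 1.002

1.002


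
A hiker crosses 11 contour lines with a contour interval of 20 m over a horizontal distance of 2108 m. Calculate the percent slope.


elevation change = 11 * 20 = 220 m
slope = 220 / 2108 * 100 = 10.4%

10.4%


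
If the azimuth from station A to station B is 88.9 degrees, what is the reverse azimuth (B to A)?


back azimuth = (88.9 + 180) mod 360 = 268.9 degrees

268.9 degrees


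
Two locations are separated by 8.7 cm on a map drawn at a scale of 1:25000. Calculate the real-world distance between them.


ground = 8.7 cm * 25000 / 100 = 2175.0 m = 2.175 km

2.175 km


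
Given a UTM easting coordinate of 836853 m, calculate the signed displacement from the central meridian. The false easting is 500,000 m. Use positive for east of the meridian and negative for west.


displacement = 836853 - 500000 = 336853 m

336853 m


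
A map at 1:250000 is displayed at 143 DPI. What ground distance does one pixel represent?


pixel_cm = 2.54 / 143 ≈ 0.017762 cm
ground = pixel_cm * 250000 / 100 = 2.54 * 250000 / (143 * 100) = 635000 / 14300 ≈ 44.41 m

44.41 m


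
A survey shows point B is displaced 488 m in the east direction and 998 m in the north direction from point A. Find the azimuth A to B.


az = atan2(488, 998) = 26.1 deg
adjusted to 0-360: 26.1 degrees

26.1 degrees


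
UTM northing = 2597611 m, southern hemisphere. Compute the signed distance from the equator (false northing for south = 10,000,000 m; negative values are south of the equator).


For southern: actual = 2597611 - 10000000 = -7402389 m

-7402389 m


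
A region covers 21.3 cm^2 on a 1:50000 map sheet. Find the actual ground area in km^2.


ground_area = 21.3 * (50000/100)^2 = 5325000.0 m^2 = 5.325 km^2

5.325 km^2


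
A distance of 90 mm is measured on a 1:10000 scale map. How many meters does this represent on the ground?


ground = 90 mm * 10000 / 1000 = 900.0 m

900.0 m


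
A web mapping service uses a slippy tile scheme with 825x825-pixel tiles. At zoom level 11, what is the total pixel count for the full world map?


tiles per axis = 2^11 = 2048
total tiles = 2048^2 = 4194304
pixels per axis = 2048 * 825 = 1689600
total pixels = 1689600^2 = 2854748160000

2854748160000 pixels


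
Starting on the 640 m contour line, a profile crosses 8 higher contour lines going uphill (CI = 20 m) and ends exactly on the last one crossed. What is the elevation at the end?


elevation = 640 + 8 * 20 = 800 m

800 m


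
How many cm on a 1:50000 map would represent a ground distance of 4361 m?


map_cm = 4361 * 100 / 50000 = 8.722 cm ≈ 8.72 cm

8.72 cm


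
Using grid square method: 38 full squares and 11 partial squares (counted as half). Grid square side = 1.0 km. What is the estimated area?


effective squares = 38 + 11 * 0.5 = 43.5
area = 43.5 * 1.0 = 43.5 km^2

43.5 km^2


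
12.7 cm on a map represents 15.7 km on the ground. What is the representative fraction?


ground = 15.7 km = 1570000 cm; RF denominator = ground / map = 1570000 / 12.7 ≈ 123622; RF = 1:123622

1:123622


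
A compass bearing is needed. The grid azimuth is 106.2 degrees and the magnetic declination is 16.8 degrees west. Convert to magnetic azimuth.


magnetic azimuth = grid azimuth - declination (east +ve)
mag_az = 106.2 - -16.8 = 123.0 degrees

123.0 degrees


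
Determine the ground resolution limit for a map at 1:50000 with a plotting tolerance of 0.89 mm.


ground = 0.89 mm * 50000 / 1000 = 44.5 m

44.5 m


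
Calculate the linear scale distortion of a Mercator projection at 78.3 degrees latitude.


SF = 1 / cos(78.3) = 1 / 0.202787 = 4.931

4.931


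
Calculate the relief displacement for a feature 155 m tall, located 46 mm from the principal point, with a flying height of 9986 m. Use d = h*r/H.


d = h * r / H = 155 * 46 / 9986 = 0.71 mm

0.71 mm


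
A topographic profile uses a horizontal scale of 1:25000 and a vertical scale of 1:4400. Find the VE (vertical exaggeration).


VE = horizontal_scale / vertical_scale = 25000 / 4400 ≈ 5.7

5.7x


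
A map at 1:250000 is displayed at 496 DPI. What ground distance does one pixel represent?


pixel_cm = 2.54 / 496 ≈ 0.005121 cm
ground = pixel_cm * 250000 / 100 = 2.54 * 250000 / (496 * 100) = 635000 / 49600 ≈ 12.8 m

12.8 m


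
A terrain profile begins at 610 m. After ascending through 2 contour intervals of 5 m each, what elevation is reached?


elevation = 610 + 2 * 5 = 620 m

620 m


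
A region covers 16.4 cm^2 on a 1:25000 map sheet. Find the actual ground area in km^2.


ground_area = 16.4 * (25000/100)^2 = 1025000.0 m^2 = 1.025 km^2

1.025 km^2


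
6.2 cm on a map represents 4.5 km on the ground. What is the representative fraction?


ground = 4.5 km = 450000 cm; RF denominator = ground / map = 450000 / 6.2 ≈ 72581; RF = 1:72581

1:72581


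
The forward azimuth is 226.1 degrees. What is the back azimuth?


back azimuth = (226.1 + 180) mod 360 = 46.1 degrees

46.1 degrees


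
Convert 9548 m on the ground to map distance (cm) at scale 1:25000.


map_cm = 9548 * 100 / 25000 = 38.192 cm ≈ 38.19 cm

38.19 cm


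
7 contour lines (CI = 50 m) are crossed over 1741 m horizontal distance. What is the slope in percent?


elevation change = 7 * 50 = 350 m
slope = 350 / 1741 * 100 = 20.1%

20.1%


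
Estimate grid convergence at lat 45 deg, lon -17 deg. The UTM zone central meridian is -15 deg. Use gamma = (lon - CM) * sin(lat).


gamma = (-17 - -15) * sin(45) = -2 * 0.707107 = -1.414 degrees

-1.414 degrees


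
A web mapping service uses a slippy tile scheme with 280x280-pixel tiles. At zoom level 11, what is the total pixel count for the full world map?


tiles per axis = 2^11 = 2048
total tiles = 2048^2 = 4194304
pixels per axis = 2048 * 280 = 573440
total pixels = 573440^2 = 328833433600

328833433600 pixels


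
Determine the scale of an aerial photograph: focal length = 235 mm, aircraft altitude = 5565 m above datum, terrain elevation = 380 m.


scale = f / (H - h) = 235 mm / 5185 m = 235 / 5185000 = 1:22064

1:22064


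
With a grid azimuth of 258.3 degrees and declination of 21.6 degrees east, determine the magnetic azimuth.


magnetic azimuth = grid azimuth - declination (east +ve)
mag_az = 258.3 - 21.6 = 236.7 degrees

236.7 degrees


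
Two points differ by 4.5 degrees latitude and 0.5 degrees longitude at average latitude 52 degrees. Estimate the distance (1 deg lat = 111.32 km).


dlat_km = 4.5 * 111.32 = 500.94
dlon_km = 0.5 * 111.32 * cos(52) ≈ 34.268
dist = sqrt(500.94^2 + 34.268^2) ≈ 502.1 km

502.1 km


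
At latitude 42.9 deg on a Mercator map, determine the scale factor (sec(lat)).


SF = 1 / cos(42.9) = 1 / 0.732543 = 1.365

1.365


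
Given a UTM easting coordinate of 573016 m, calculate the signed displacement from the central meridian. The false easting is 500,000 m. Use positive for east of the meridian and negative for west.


displacement = 573016 - 500000 = 73016 m

73016 m


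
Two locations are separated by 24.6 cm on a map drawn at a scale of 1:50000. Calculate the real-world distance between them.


ground = 24.6 cm * 50000 / 100 = 12300.0 m = 12.3 km

12.3 km


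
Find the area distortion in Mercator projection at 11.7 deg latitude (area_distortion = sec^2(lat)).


area_distortion = 1/cos^2(11.7) = 1.043

1.043


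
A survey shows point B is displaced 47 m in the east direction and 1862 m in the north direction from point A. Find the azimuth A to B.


az = atan2(47, 1862) = 1.4 deg
adjusted to 0-360: 1.4 degrees

1.4 degrees


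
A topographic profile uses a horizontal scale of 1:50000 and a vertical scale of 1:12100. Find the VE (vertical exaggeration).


VE = horizontal_scale / vertical_scale = 50000 / 12100 ≈ 4.1

4.1x


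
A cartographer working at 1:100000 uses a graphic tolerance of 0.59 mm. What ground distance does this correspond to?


ground = 0.59 mm * 100000 / 1000 = 59.0 m

59.0 m


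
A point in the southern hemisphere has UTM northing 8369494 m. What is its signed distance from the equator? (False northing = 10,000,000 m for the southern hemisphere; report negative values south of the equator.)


For southern: actual = 8369494 - 10000000 = -1630506 m

-1630506 m


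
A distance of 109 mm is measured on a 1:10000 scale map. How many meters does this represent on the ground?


ground = 109 mm * 10000 / 1000 = 1090.0 m

1090.0 m


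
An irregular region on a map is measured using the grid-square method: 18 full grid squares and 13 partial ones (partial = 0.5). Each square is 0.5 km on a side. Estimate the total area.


effective squares = 18 + 13 * 0.5 = 24.5
area = 24.5 * 0.25 = 6.125 km^2

6.125 km^2


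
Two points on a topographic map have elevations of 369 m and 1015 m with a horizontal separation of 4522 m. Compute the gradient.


gradient = (1015 - 369) / 4522 = 646 / 4522 = 0.1429

0.1429


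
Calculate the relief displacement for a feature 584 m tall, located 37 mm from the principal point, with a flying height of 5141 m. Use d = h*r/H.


d = h * r / H = 584 * 37 / 5141 = 4.2 mm

4.2 mm


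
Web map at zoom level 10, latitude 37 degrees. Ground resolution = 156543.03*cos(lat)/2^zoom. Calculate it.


res = 156543.03 * cos(37) / 2^10 = 156543.03 * 0.79863551 / 1024 = 122.09 m/pixel

122.09 m/pixel


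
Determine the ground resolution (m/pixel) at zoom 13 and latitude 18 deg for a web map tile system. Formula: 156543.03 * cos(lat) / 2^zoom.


res = 156543.03 * cos(18) / 2^13 = 156543.03 * 0.95105652 / 8192 = 18.17 m/pixel

18.17 m/pixel


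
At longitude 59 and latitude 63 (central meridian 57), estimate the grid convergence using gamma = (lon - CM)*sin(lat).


gamma = (59 - 57) * sin(63) = 2 * 0.891007 = 1.782 degrees

1.782 degrees


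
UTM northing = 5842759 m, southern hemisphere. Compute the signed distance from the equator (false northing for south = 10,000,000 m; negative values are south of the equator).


For southern: actual = 5842759 - 10000000 = -4157241 m

-4157241 m


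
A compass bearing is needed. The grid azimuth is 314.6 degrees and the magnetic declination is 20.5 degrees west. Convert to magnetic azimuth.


magnetic azimuth = grid azimuth - declination (east +ve)
mag_az = 314.6 - -20.5 = 335.1 degrees

335.1 degrees


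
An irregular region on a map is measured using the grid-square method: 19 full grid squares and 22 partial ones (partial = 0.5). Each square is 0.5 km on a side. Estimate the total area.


effective squares = 19 + 22 * 0.5 = 30.0
area = 30.0 * 0.25 = 7.5 km^2

7.5 km^2


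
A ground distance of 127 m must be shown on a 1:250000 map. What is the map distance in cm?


map_cm = 127 * 100 / 250000 = 0.0508 cm ≈ 0.05 cm

0.05 cm


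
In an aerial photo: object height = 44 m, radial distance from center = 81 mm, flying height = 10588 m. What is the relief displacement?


d = h * r / H = 44 * 81 / 10588 = 0.34 mm

0.34 mm


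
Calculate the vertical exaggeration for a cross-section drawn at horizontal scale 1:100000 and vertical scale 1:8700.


VE = horizontal_scale / vertical_scale = 100000 / 8700 ≈ 11.5

11.5x


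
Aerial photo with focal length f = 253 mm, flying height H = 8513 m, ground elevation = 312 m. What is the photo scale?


scale = f / (H - h) = 253 mm / 8201 m = 253 / 8201000 = 1:32415

1:32415


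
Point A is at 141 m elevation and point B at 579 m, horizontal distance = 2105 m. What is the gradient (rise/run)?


gradient = (579 - 141) / 2105 = 438 / 2105 = 0.2081

0.2081


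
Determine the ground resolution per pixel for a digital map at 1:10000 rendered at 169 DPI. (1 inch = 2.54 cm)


pixel_cm = 2.54 / 169 ≈ 0.01503 cm
ground = pixel_cm * 10000 / 100 = 2.54 * 10000 / (169 * 100) = 25400 / 16900 ≈ 1.5 m

1.5 m


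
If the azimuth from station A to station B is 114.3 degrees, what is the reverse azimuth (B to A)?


back azimuth = (114.3 + 180) mod 360 = 294.3 degrees

294.3 degrees


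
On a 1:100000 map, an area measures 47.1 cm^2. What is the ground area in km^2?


ground_area = 47.1 * (100000/100)^2 = 47100000.0 m^2 = 47.1 km^2

47.1 km^2


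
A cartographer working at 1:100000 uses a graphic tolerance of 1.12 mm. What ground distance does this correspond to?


ground = 1.12 mm * 100000 / 1000 = 112.0 m

112.0 m


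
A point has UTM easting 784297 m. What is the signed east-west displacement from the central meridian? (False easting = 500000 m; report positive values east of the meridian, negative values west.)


displacement = 784297 - 500000 = 284297 m

284297 m


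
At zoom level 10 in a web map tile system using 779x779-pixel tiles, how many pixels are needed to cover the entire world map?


tiles per axis = 2^10 = 1024
total tiles = 1024^2 = 1048576
pixels per axis = 1024 * 779 = 797696
total pixels = 797696^2 = 636318908416

636318908416 pixels


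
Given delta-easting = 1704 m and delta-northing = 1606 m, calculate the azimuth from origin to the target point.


az = atan2(1704, 1606) = 46.7 deg
adjusted to 0-360: 46.7 degrees

46.7 degrees


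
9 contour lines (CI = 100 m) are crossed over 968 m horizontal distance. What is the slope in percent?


elevation change = 9 * 100 = 900 m
slope = 900 / 968 * 100 = 93.0%

93.0%


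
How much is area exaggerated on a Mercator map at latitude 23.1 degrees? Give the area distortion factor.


area_distortion = 1/cos^2(23.1) = 1.182

1.182


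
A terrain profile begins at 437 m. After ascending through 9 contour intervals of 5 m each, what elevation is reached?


elevation = 437 + 9 * 5 = 482 m

482 m


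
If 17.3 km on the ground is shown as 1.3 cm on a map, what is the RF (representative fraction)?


ground = 17.3 km = 1730000 cm; RF denominator = ground / map = 1730000 / 1.3 ≈ 1330769; RF = 1:1330769

1:1330769


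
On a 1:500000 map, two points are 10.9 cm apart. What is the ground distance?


ground = 10.9 cm * 500000 / 100 = 54500.0 m = 54.5 km

54.5 km


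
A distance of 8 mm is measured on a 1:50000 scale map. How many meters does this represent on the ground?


ground = 8 mm * 50000 / 1000 = 400.0 m

400.0 m


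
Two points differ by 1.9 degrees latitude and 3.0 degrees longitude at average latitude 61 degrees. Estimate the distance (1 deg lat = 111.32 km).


dlat_km = 1.9 * 111.32 = 211.508
dlon_km = 3.0 * 111.32 * cos(61) ≈ 161.907
dist = sqrt(211.508^2 + 161.907^2) ≈ 266.4 km

266.4 km


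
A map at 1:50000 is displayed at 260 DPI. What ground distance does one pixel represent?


pixel_cm = 2.54 / 260 ≈ 0.009769 cm
ground = pixel_cm * 50000 / 100 = 2.54 * 50000 / (260 * 100) = 127000 / 26000 ≈ 4.88 m

4.88 m


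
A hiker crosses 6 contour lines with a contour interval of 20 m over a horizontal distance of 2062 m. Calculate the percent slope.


elevation change = 6 * 20 = 120 m
slope = 120 / 2062 * 100 = 5.8%

5.8%


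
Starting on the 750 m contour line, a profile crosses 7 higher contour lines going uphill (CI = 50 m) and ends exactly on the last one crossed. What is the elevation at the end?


elevation = 750 + 7 * 50 = 1100 m

1100 m


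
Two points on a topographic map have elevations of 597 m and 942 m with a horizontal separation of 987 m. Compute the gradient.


gradient = (942 - 597) / 987 = 345 / 987 = 0.3495

0.3495


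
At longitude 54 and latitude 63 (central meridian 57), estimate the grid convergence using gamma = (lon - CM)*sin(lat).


gamma = (54 - 57) * sin(63) = -3 * 0.891007 = -2.673 degrees

-2.673 degrees


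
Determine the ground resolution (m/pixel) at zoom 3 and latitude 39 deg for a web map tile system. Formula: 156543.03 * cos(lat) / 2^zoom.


res = 156543.03 * cos(39) / 2^3 = 156543.03 * 0.77714596 / 8 = 15207.1 m/pixel

15207.1 m/pixel


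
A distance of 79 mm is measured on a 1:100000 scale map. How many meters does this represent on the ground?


ground = 79 mm * 100000 / 1000 = 7900.0 m

7900.0 m


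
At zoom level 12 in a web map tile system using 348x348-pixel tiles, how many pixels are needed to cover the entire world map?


tiles per axis = 2^12 = 4096
total tiles = 4096^2 = 16777216
pixels per axis = 4096 * 348 = 1425408
total pixels = 1425408^2 = 2031787966464

2031787966464 pixels


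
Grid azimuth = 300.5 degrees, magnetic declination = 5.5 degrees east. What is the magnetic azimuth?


magnetic azimuth = grid azimuth - declination (east +ve)
mag_az = 300.5 - 5.5 = 295.0 degrees

295.0 degrees


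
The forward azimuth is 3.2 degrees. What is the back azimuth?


back azimuth = (3.2 + 180) mod 360 = 183.2 degrees

183.2 degrees


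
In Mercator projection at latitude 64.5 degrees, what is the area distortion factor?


area_distortion = 1/cos^2(64.5) = 5.395

5.395


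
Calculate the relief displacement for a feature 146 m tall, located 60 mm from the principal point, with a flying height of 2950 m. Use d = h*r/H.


d = h * r / H = 146 * 60 / 2950 = 2.97 mm

2.97 mm


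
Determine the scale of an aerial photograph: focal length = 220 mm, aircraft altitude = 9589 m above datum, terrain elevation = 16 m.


scale = f / (H - h) = 220 mm / 9573 m = 220 / 9573000 = 1:43514

1:43514


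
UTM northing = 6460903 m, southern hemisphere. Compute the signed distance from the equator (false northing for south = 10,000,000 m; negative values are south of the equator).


For southern: actual = 6460903 - 10000000 = -3539097 m

-3539097 m


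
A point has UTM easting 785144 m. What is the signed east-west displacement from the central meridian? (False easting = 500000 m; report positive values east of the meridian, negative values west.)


displacement = 785144 - 500000 = 285144 m

285144 m


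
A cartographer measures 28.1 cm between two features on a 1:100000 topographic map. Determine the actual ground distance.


ground = 28.1 cm * 100000 / 100 = 28100.0 m = 28.1 km

28.1 km


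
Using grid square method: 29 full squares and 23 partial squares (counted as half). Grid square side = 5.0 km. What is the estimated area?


effective squares = 29 + 23 * 0.5 = 40.5
area = 40.5 * 25.0 = 1012.5 km^2

1012.5 km^2


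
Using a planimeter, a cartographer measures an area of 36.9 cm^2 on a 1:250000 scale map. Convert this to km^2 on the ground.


ground_area = 36.9 * (250000/100)^2 = 230625000.0 m^2 = 230.625 km^2

230.625 km^2


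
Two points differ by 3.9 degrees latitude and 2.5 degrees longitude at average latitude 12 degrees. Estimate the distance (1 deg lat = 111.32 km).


dlat_km = 3.9 * 111.32 = 434.148
dlon_km = 2.5 * 111.32 * cos(12) ≈ 272.218
dist = sqrt(434.148^2 + 272.218^2) ≈ 512.4 km

512.4 km


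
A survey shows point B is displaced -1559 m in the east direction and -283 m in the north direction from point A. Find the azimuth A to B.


az = atan2(-1559, -283) = -100.3 deg
adjusted to 0-360: 259.7 degrees

259.7 degrees


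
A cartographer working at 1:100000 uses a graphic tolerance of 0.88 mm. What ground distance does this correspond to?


ground = 0.88 mm * 100000 / 1000 = 88.0 m

88.0 m


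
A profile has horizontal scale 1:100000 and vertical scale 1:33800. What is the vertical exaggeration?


VE = horizontal_scale / vertical_scale = 100000 / 33800 ≈ 3.0

3.0x


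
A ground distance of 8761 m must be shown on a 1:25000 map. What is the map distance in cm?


map_cm = 8761 * 100 / 25000 = 35.044 cm ≈ 35.04 cm

35.04 cm


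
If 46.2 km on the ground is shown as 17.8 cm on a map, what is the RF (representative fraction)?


ground = 46.2 km = 4620000 cm; RF denominator = ground / map = 4620000 / 17.8 ≈ 259551; RF = 1:259551

1:259551


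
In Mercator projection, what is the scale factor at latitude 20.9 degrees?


SF = 1 / cos(20.9) = 1 / 0.934204 = 1.07

1.07


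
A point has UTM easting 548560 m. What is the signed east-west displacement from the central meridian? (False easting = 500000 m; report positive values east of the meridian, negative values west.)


displacement = 548560 - 500000 = 48560 m

48560 m


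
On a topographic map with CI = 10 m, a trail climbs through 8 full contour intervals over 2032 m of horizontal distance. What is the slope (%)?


elevation change = 8 * 10 = 80 m
slope = 80 / 2032 * 100 = 3.9%

3.9%


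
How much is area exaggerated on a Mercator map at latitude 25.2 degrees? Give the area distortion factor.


area_distortion = 1/cos^2(25.2) = 1.221

1.221


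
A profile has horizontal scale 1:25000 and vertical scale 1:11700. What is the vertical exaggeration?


VE = horizontal_scale / vertical_scale = 25000 / 11700 ≈ 2.1

2.1x


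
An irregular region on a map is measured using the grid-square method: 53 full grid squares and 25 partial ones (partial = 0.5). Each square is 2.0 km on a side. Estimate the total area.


effective squares = 53 + 25 * 0.5 = 65.5
area = 65.5 * 4.0 = 262.0 km^2

262.0 km^2


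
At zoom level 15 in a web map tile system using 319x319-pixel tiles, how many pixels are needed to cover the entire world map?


tiles per axis = 2^15 = 32768
total tiles = 32768^2 = 1073741824
pixels per axis = 32768 * 319 = 10452992
total pixels = 10452992^2 = 109265041752064

109265041752064 pixels


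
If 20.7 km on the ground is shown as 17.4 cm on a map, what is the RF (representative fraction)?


ground = 20.7 km = 2070000 cm; RF denominator = ground / map = 2070000 / 17.4 ≈ 118966; RF = 1:118966

1:118966


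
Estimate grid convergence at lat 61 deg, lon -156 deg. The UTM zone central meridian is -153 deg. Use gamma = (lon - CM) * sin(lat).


gamma = (-156 - -153) * sin(61) = -3 * 0.87462 = -2.624 degrees

-2.624 degrees


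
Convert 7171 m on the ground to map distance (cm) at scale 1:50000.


map_cm = 7171 * 100 / 50000 = 14.342 cm ≈ 14.34 cm

14.34 cm


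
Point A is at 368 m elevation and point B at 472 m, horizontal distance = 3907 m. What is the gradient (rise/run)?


gradient = (472 - 368) / 3907 = 104 / 3907 = 0.0266

0.0266


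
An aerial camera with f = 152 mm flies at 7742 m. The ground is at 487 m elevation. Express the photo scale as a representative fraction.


scale = f / (H - h) = 152 mm / 7255 m = 152 / 7255000 = 1:47730

1:47730


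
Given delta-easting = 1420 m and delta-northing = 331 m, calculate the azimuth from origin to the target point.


az = atan2(1420, 331) = 76.9 deg
adjusted to 0-360: 76.9 degrees

76.9 degrees


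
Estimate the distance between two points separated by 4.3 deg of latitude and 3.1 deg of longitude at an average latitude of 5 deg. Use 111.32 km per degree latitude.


dlat_km = 4.3 * 111.32 = 478.676
dlon_km = 3.1 * 111.32 * cos(5) ≈ 343.779
dist = sqrt(478.676^2 + 343.779^2) ≈ 589.3 km

589.3 km


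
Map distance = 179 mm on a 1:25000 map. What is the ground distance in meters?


ground = 179 mm * 25000 / 1000 = 4475.0 m

4475.0 m
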